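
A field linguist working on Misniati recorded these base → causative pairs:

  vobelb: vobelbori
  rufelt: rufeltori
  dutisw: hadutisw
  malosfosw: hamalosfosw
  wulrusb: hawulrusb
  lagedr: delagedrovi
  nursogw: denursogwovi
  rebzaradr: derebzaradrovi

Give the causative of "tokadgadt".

detokadgadtovi

"tokadgadt" has second-to-last letter 'd'. The stems whose second-to-last letter is 'd' (lagedr → delagedrovi, rebzaradr → derebzaradrovi) add de- … -ovi around the stem.
The other patterns: stems whose second-to-last letter is 'l' add -ori; stems whose second-to-last letter is 's' add the prefix ha-.
So tokadgadt → detokadgadtovi.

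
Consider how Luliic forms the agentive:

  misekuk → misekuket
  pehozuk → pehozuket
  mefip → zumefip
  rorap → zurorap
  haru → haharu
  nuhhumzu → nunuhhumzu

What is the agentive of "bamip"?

haru and pehozuk both have last vowel 'u' yet inflect differently (haharu, pehozuket), so the last vowel is not what conditions the rule; the final letter is.
"bamip" ends in -p. The stems ending in -p (mefip → zumefip, rorap → zurorap) add the prefix zu-.
The other patterns: stems ending in -u repeat the first consonant+vowel as a prefix; stems ending in -k add -et.
So bamip → zubamip.

zubamip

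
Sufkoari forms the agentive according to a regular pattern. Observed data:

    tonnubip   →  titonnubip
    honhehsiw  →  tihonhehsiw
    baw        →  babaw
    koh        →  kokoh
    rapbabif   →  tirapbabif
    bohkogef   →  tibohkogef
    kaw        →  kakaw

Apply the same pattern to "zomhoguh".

tizomhoguh

honhehsiw and kaw both end in -w yet inflect differently (tihonhehsiw, kakaw), so the final letter is not what conditions the rule; the number of vowels is.
"zomhoguh" has 3 vowels. The stems with 3 vowels (tonnubip → titonnubip, rapbabif → tirapbabif, honhehsiw → tihonhehsiw) add the prefix ti-.
The other pattern: stems with 1 vowel repeat the first consonant+vowel as a prefix.
So zomhoguh → tizomhoguh.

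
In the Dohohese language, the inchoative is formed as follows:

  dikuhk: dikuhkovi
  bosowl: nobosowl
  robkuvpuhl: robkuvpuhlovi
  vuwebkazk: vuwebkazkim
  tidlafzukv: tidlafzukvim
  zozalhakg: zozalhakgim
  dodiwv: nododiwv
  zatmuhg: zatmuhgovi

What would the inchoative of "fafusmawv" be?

bosowl and robkuvpuhl both end in -l yet inflect differently (nobosowl, robkuvpuhlovi), so the final letter is not what conditions the rule; the second-to-last letter is.
"fafusmawv" has second-to-last letter 'w'. The stems whose second-to-last letter is 'w' (bosowl → nobosowl, dodiwv → nododiwv) add the prefix no-.
So fafusmawv → nofafusmawv.

nofafusmawv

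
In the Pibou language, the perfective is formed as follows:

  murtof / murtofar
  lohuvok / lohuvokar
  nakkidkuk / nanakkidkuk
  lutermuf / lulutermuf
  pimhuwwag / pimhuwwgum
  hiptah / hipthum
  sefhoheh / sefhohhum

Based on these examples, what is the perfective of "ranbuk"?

raranbuk

lohuvok and nakkidkuk both end in -k yet inflect differently (lohuvokar, nanakkidkuk), so the final letter is not what conditions the rule; the last vowel is.
"ranbuk" has last vowel 'u'. The stems whose last vowel is 'u' (nakkidkuk → nanakkidkuk, lutermuf → lulutermuf) repeat the first consonant+vowel as a prefix.
So ranbuk → raranbuk.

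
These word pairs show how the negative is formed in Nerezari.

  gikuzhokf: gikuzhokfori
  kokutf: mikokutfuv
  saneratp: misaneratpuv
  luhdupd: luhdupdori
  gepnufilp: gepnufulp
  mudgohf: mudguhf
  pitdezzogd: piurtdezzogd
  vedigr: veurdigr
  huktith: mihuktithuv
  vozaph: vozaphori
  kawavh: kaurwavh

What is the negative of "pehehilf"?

pehehulf

"pehehilf" has second-to-last letter 'l'. The one such stem in the data (gepnufilp → gepnufulp) changes the last vowel to 'u' (as does mudgohf), so the same rule applies.
The other patterns: stems whose second-to-last letter is 'g' or 'v' insert -ur- after the first vowel; stems whose second-to-last letter is 't' add mi- … -uv around the stem; stems whose second-to-last letter is 'k' or 'p' add -ori.
So pehehilf → pehehulf.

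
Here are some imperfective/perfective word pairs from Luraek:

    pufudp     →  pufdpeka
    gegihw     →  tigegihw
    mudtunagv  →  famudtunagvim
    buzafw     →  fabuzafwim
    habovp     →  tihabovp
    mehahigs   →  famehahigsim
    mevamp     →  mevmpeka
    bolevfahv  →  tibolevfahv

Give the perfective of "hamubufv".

habovp and mevamp both end in -p yet inflect differently (tihabovp, mevmpeka), so the final letter is not what conditions the rule; the second-to-last letter is.
"hamubufv" has second-to-last letter 'f'. The one such stem in the data (buzafw → fabuzafwim) adds fa- … -im around the stem, so the same rule applies.
So hamubufv → fahamubufvim.

fahamubufvim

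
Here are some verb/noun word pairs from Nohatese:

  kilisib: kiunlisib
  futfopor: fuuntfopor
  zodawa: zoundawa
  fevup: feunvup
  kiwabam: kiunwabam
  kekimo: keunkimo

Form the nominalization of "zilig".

ziunlig

Every pair shown (kilisib → kiunlisib, futfopor → fuuntfopor, zodawa → zoundawa, …) follows the same rule: insert -un- after the first vowel.
So zilig → ziunlig.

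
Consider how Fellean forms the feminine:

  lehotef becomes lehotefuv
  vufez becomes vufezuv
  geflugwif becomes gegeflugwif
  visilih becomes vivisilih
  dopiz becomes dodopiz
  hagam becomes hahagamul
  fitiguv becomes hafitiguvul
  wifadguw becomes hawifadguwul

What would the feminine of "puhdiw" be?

pupuhdiw

"puhdiw" has last vowel 'i'. The stems whose last vowel is 'i' (geflugwif → gegeflugwif, visilih → vivisilih, dopiz → dodopiz) repeat the first consonant+vowel as a prefix.
So puhdiw → pupuhdiw.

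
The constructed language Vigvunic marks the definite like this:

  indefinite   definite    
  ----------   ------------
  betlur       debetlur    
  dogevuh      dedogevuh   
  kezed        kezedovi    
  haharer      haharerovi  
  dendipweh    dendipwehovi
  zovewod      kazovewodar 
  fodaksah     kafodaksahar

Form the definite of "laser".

laserovi

"laser" has last vowel 'e'. The stems whose last vowel is 'e' (kezed → kezedovi, haharer → haharerovi, dendipweh → dendipwehovi) add -ovi.
So laser → laserovi.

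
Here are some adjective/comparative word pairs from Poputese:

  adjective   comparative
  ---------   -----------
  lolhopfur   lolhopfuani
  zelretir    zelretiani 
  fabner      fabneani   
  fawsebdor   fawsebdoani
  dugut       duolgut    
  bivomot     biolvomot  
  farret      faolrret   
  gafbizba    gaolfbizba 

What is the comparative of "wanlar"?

wanlaani

lolhopfur and dugut both have last vowel 'u' yet inflect differently (lolhopfuani, duolgut), so the last vowel is not what conditions the rule; the final letter is.
"wanlar" ends in -r. The stems ending in -r (lolhopfur → lolhopfuani, zelretir → zelretiani, fabner → fabneani) drop the final letter and add -ani.
The other pattern: stems ending in -a or -t insert -ol- after the first vowel.
So wanlar → wanlaani.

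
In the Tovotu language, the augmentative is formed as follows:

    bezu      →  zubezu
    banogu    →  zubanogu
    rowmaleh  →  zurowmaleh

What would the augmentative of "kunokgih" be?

zukunokgih

Every pair shown (bezu → zubezu, banogu → zubanogu, rowmaleh → zurowmaleh) follows the same rule: add the prefix zu-.
So kunokgih → zukunokgih.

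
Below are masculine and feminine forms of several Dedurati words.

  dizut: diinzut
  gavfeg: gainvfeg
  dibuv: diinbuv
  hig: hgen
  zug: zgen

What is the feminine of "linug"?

liinnug

gavfeg and zug both end in -g yet inflect differently (gainvfeg, zgen), so the final letter is not what conditions the rule; the number of vowels is.
"linug" has 2 vowels. The stems with 2 vowels (gavfeg → gainvfeg, dibuv → diinbuv, dizut → diinzut) insert -in- after the first vowel.
So linug → liinnug.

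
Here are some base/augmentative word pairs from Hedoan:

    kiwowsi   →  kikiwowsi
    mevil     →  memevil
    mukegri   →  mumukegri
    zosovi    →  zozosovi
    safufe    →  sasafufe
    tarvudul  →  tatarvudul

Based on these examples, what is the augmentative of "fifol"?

fififol

Every pair shown (kiwowsi → kikiwowsi, mevil → memevil, mukegri → mumukegri, …) follows the same rule: repeat the first consonant+vowel as a prefix.
So fifol → fififol.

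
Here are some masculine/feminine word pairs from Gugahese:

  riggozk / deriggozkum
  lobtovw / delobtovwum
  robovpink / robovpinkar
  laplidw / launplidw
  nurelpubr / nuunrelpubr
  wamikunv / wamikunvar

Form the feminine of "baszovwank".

"baszovwank" has second-to-last letter 'n'. The stems whose second-to-last letter is 'n' (robovpink → robovpinkar, wamikunv → wamikunvar) add -ar.
So baszovwank → baszovwankar.

baszovwankar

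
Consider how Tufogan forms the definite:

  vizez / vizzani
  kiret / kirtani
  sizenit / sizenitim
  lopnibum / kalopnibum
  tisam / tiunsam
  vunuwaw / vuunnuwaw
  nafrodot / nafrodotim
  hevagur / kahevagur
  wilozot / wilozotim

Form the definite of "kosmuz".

nafrodot and kiret both end in -t yet inflect differently (nafrodotim, kirtani), so the final letter is not what conditions the rule; the last vowel is.
"kosmuz" has last vowel 'u'. The stems whose last vowel is 'u' (hevagur → kahevagur, lopnibum → kalopnibum) add the prefix ka-.
So kosmuz → kakosmuz.

kakosmuz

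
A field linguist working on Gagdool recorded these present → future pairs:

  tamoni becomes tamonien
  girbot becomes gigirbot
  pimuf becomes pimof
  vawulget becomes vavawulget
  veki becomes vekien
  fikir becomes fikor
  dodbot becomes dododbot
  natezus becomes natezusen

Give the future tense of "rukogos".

veki and fikir both have last vowel 'i' yet inflect differently (vekien, fikor), so the last vowel is not what conditions the rule; the final letter is.
"rukogos" ends in -s. The one such stem in the data (natezus → natezusen) adds -en, so the same rule applies.
The other patterns: stems ending in -t repeat the first consonant+vowel as a prefix; stems ending in -f or -r change the last vowel to 'o'.
So rukogos → rukogosen.

rukogosen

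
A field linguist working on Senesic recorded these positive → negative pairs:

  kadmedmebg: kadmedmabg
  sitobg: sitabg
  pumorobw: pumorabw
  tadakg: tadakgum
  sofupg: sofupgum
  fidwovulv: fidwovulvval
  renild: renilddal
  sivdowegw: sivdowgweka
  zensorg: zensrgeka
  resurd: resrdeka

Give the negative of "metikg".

kadmedmebg and tadakg both end in -g yet inflect differently (kadmedmabg, tadakgum), so the final letter is not what conditions the rule; the second-to-last letter is.
"metikg" has second-to-last letter 'k'. The one such stem in the data (tadakg → tadakgum) adds -um, so the same rule applies.
The other patterns: stems whose second-to-last letter is 'b' change the last vowel to 'a'; stems whose second-to-last letter is 'l' double the final consonant and add -al; stems whose second-to-last letter is 'g' or 'r' delete the last vowel and add -eka.
So metikg → metikgum.

metikgum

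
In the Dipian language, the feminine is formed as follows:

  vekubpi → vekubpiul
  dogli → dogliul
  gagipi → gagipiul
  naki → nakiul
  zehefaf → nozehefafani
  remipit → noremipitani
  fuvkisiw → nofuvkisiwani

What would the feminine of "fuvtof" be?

nofuvtofani

vekubpi and remipit both have last vowel 'i' yet inflect differently (vekubpiul, noremipitani), so the last vowel is not what conditions the rule; the final letter is.
"fuvtof" ends in -f. The one such stem in the data (zehefaf → nozehefafani) adds no- … -ani around the stem, so the same rule applies.
So fuvtof → nofuvtofani.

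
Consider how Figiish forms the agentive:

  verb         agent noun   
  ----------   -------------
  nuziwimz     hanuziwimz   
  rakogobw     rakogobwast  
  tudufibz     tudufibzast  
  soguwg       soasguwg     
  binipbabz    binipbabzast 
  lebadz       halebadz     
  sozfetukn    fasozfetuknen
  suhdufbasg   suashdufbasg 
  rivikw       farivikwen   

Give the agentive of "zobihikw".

fazobihikwen

"zobihikw" has second-to-last letter 'k'. The stems whose second-to-last letter is 'k' (sozfetukn → fasozfetuknen, rivikw → farivikwen) add fa- … -en around the stem.
So zobihikw → fazobihikwen.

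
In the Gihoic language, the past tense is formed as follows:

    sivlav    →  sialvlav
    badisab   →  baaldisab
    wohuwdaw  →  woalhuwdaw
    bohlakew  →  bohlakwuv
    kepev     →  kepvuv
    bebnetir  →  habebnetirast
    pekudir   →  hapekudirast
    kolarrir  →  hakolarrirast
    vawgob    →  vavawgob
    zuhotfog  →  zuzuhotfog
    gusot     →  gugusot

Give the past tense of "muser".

musruv

"muser" has last vowel 'e'. The stems whose last vowel is 'e' (bohlakew → bohlakwuv, kepev → kepvuv) delete the last vowel and add -uv.
The other patterns: stems whose last vowel is 'a' insert -al- after the first vowel; stems whose last vowel is 'i' add ha- … -ast around the stem; stems whose last vowel is 'o' repeat the first consonant+vowel as a prefix.
So muser → musruv.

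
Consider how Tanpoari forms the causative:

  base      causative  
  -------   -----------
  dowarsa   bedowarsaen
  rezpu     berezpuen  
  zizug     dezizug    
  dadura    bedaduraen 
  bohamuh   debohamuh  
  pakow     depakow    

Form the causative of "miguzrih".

demiguzrih

"miguzrih" ends in a consonant. The stems ending in a consonant (bohamuh → debohamuh, zizug → dezizug, pakow → depakow) add the prefix de-.
So miguzrih → demiguzrih.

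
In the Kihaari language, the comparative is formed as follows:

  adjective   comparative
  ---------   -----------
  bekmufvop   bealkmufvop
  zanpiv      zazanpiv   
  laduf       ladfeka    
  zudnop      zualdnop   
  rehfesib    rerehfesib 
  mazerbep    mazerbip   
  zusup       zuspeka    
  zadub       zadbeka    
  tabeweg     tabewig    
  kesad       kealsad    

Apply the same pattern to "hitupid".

hihitupid

"hitupid" has last vowel 'i'. The stems whose last vowel is 'i' (rehfesib → rerehfesib, zanpiv → zazanpiv) repeat the first consonant+vowel as a prefix.
The other patterns: stems whose last vowel is 'e' change the last vowel to 'i'; stems whose last vowel is 'u' delete the last vowel and add -eka; stems whose last vowel is 'a' or 'o' insert -al- after the first vowel.
So hitupid → hihitupid.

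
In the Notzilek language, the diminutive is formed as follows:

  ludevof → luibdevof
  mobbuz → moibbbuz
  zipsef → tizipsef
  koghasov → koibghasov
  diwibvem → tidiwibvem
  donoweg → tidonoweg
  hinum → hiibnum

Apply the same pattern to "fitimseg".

tifitimseg

zipsef and ludevof both end in -f yet inflect differently (tizipsef, luibdevof), so the final letter is not what conditions the rule; the last vowel is.
"fitimseg" has last vowel 'e'. The stems whose last vowel is 'e' (diwibvem → tidiwibvem, zipsef → tizipsef, donoweg → tidonoweg) add the prefix ti-.
So fitimseg → tifitimseg.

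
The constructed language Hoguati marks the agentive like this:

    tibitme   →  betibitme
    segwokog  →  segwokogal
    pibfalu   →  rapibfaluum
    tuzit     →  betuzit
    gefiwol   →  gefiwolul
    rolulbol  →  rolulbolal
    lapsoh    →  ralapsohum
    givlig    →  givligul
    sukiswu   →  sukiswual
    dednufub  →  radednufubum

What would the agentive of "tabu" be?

betabu

gefiwol and rolulbol both end in -l yet inflect differently (gefiwolul, rolulbolal), so the final letter is not what conditions the rule; the first letter is.
"tabu" begins with t-. The stems beginning with t- (tibitme → betibitme, tuzit → betuzit) add the prefix be-.
The other patterns: stems beginning with g- add -ul; stems beginning with r- or s- add -al; stems beginning with d-, l- or p- add ra- … -um around the stem.
So tabu → betabu.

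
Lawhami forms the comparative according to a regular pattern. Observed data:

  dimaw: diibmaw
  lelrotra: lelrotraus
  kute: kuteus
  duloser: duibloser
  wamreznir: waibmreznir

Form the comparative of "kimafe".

kimafeus

kute and duloser both have last vowel 'e' yet inflect differently (kuteus, duibloser), so the last vowel is not what conditions the rule; whether the stem ends in a vowel or a consonant is.
"kimafe" ends in a vowel. The stems ending in a vowel (kute → kuteus, lelrotra → lelrotraus) add -us.
So kimafe → kimafeus.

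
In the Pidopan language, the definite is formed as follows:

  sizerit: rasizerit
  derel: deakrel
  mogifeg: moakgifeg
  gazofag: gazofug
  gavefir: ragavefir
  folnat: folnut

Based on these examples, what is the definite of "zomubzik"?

"zomubzik" has last vowel 'i'. The stems whose last vowel is 'i' (sizerit → rasizerit, gavefir → ragavefir) add the prefix ra-.
The other patterns: stems whose last vowel is 'e' insert -ak- after the first vowel; stems whose last vowel is 'a' change the last vowel to 'u'.
So zomubzik → razomubzik.

razomubzik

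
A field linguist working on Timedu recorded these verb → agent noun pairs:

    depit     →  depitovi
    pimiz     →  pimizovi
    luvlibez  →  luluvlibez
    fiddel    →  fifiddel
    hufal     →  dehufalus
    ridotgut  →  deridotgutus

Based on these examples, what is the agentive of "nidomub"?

pimiz and luvlibez both end in -z yet inflect differently (pimizovi, luluvlibez), so the final letter is not what conditions the rule; the last vowel is.
"nidomub" has last vowel 'u'. The one such stem in the data (ridotgut → deridotgutus) adds de- … -us around the stem, so the same rule applies.
So nidomub → denidomubus.

denidomubus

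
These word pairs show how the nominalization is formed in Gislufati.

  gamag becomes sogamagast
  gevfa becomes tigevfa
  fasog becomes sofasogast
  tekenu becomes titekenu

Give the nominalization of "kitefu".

tikitefu

"kitefu" ends in a vowel. The stems ending in a vowel (tekenu → titekenu, gevfa → tigevfa) add the prefix ti-.
So kitefu → tikitefu.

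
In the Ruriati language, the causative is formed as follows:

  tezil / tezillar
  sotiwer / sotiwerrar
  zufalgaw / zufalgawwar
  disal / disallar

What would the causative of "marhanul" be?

marhanullar

Every pair shown (tezil → tezillar, sotiwer → sotiwerrar, zufalgaw → zufalgawwar, …) follows the same rule: double the final consonant and add -ar.
So marhanul → marhanullar.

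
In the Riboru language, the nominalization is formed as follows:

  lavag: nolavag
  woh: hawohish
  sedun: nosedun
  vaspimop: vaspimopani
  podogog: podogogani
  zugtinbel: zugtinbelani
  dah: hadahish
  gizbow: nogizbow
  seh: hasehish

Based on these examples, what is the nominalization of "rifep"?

"rifep" has 2 vowels. The stems with 2 vowels (sedun → nosedun, gizbow → nogizbow, lavag → nolavag) add the prefix no-.
So rifep → norifep.

norifep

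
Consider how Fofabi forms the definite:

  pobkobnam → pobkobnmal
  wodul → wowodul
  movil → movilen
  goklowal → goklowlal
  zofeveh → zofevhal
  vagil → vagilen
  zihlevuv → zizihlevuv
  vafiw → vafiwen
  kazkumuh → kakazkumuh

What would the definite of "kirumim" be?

kirumimen

"kirumim" has last vowel 'i'. The stems whose last vowel is 'i' (vagil → vagilen, vafiw → vafiwen, movil → movilen) add -en.
So kirumim → kirumimen.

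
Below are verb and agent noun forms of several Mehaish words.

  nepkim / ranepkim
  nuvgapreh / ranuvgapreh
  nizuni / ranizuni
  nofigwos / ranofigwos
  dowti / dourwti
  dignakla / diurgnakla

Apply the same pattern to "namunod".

nizuni and dowti both end in -i yet inflect differently (ranizuni, dourwti), so the final letter is not what conditions the rule; the first letter is.
"namunod" begins with n-. The stems beginning with n- (nepkim → ranepkim, nuvgapreh → ranuvgapreh, nizuni → ranizuni) add the prefix ra-.
The other pattern: stems beginning with d- insert -ur- after the first vowel.
So namunod → ranamunod.

ranamunod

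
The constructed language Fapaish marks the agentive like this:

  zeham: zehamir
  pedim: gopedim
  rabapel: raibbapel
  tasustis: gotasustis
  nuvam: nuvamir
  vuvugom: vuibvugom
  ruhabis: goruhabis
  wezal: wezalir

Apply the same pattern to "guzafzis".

goguzafzis

"guzafzis" has last vowel 'i'. The stems whose last vowel is 'i' (tasustis → gotasustis, ruhabis → goruhabis, pedim → gopedim) add the prefix go-.
The other patterns: stems whose last vowel is 'a' add -ir; stems whose last vowel is 'e' or 'o' insert -ib- after the first vowel.
So guzafzis → goguzafzis.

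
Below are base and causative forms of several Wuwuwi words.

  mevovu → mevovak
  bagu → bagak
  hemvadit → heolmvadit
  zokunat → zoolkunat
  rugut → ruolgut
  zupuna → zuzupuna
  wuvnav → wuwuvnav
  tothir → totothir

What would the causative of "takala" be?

mevovu and rugut both have last vowel 'u' yet inflect differently (mevovak, ruolgut), so the last vowel is not what conditions the rule; the final letter is.
"takala" ends in -a. The one such stem in the data (zupuna → zuzupuna) repeats the first consonant+vowel as a prefix (as do wuvnav, tothir), so the same rule applies.
The other patterns: stems ending in -u drop the final letter and add -ak; stems ending in -t insert -ol- after the first vowel.
So takala → tatakala.

tatakala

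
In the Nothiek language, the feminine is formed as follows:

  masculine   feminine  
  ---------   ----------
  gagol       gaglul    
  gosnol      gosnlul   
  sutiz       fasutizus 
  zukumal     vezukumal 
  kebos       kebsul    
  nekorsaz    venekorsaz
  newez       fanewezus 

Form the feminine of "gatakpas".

vegatakpas

"gatakpas" has last vowel 'a'. The stems whose last vowel is 'a' (zukumal → vezukumal, nekorsaz → venekorsaz) add the prefix ve-.
So gatakpas → vegatakpas.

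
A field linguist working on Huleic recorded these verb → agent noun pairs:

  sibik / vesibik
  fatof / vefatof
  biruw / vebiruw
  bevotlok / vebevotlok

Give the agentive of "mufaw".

vemufaw

Every pair shown (sibik → vesibik, fatof → vefatof, biruw → vebiruw, …) follows the same rule: add the prefix ve-.
So mufaw → vemufaw.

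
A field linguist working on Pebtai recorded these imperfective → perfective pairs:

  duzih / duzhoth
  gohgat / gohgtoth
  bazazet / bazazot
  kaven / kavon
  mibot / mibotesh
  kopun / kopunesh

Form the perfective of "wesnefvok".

wesnefvokesh

gohgat and bazazet both end in -t yet inflect differently (gohgtoth, bazazot), so the final letter is not what conditions the rule; the last vowel is.
"wesnefvok" has last vowel 'o'. The one such stem in the data (mibot → mibotesh) adds -esh, so the same rule applies.
The other patterns: stems whose last vowel is 'a' or 'i' delete the last vowel and add -oth; stems whose last vowel is 'e' change the last vowel to 'o'.
So wesnefvok → wesnefvokesh.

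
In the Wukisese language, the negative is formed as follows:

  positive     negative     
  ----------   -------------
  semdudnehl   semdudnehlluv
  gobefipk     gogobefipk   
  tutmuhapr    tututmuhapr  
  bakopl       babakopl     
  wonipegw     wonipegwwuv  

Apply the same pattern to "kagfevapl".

bakopl and semdudnehl both end in -l yet inflect differently (babakopl, semdudnehlluv), so the final letter is not what conditions the rule; the second-to-last letter is.
"kagfevapl" has second-to-last letter 'p'. The stems whose second-to-last letter is 'p' (bakopl → babakopl, tutmuhapr → tututmuhapr, gobefipk → gogobefipk) repeat the first consonant+vowel as a prefix.
The other pattern: stems whose second-to-last letter is 'g' or 'h' double the final consonant and add -uv.
So kagfevapl → kakagfevapl.

kakagfevapl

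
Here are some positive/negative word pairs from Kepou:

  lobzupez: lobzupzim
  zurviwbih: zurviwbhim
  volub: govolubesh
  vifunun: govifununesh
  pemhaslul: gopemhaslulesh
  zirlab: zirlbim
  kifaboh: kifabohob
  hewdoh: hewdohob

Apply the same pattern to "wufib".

"wufib" has last vowel 'i'. The one such stem in the data (zurviwbih → zurviwbhim) deletes the last vowel and adds -im (as do zirlab, lobzupez), so the same rule applies.
The other patterns: stems whose last vowel is 'u' add go- … -esh around the stem; stems whose last vowel is 'o' add -ob.
So wufib → wufbim.

wufbim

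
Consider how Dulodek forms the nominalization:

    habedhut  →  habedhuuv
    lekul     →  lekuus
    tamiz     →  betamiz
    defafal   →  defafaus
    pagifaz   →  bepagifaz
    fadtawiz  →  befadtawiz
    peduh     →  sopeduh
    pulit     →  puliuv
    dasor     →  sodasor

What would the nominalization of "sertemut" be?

sertemuuv

"sertemut" ends in -t. The stems ending in -t (pulit → puliuv, habedhut → habedhuuv) drop the final letter and add -uv.
The other patterns: stems ending in -z add the prefix be-; stems ending in -l drop the final letter and add -us; stems ending in -h or -r add the prefix so-.
So sertemut → sertemuuv.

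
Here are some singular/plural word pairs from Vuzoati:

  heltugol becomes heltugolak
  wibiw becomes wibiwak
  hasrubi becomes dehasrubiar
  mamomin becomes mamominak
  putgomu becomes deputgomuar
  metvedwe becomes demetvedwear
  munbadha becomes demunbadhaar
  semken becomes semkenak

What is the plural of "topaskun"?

topaskunak

"topaskun" ends in a consonant. The stems ending in a consonant (wibiw → wibiwak, semken → semkenak, mamomin → mamominak) add -ak.
So topaskun → topaskunak.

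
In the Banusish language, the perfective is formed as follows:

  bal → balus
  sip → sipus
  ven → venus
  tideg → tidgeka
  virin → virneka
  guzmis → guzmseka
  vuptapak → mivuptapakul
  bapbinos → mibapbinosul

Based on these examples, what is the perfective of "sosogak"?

misosogakul

ven and virin both end in -n yet inflect differently (venus, virneka), so the final letter is not what conditions the rule; the number of vowels is.
"sosogak" has 3 vowels. The stems with 3 vowels (vuptapak → mivuptapakul, bapbinos → mibapbinosul) add mi- … -ul around the stem.
So sosogak → misosogakul.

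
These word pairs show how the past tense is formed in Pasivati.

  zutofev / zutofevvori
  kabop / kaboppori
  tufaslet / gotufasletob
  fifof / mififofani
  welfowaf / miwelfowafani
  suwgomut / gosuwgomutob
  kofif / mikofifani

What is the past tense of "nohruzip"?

nohruzippori

tufaslet and zutofev both have last vowel 'e' yet inflect differently (gotufasletob, zutofevvori), so the last vowel is not what conditions the rule; the final letter is.
"nohruzip" ends in -p. The one such stem in the data (kabop → kaboppori) doubles the final consonant and adds -ori (as does zutofev), so the same rule applies.
So nohruzip → nohruzippori.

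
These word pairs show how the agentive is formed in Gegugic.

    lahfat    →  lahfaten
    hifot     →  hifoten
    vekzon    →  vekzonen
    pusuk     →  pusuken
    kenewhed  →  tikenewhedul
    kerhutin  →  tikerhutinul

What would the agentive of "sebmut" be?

vekzon and kerhutin both end in -n yet inflect differently (vekzonen, tikerhutinul), so the final letter is not what conditions the rule; the number of vowels is.
"sebmut" has 2 vowels. The stems with 2 vowels (vekzon → vekzonen, hifot → hifoten, pusuk → pusuken) add -en.
So sebmut → sebmuten.

sebmuten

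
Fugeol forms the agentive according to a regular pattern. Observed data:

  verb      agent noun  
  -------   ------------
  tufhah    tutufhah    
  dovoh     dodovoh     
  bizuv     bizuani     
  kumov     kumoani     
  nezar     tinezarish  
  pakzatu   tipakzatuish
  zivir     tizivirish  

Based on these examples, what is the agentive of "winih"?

dovoh and kumov both have last vowel 'o' yet inflect differently (dodovoh, kumoani), so the last vowel is not what conditions the rule; the final letter is.
"winih" ends in -h. The stems ending in -h (tufhah → tutufhah, dovoh → dodovoh) repeat the first consonant+vowel as a prefix.
The other patterns: stems ending in -v drop the final letter and add -ani; stems ending in -r or -u add ti- … -ish around the stem.
So winih → wiwinih.

wiwinih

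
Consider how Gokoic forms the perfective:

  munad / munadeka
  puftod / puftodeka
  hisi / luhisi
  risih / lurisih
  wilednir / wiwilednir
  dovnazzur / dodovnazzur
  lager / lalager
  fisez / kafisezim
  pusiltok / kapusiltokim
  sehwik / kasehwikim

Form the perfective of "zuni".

"zuni" ends in -i. The one such stem in the data (hisi → luhisi) adds the prefix lu-, so the same rule applies.
So zuni → luzuni.

luzuni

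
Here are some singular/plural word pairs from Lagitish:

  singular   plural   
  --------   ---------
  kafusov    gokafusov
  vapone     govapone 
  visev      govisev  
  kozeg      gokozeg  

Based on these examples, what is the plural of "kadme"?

gokadme

Every pair shown (kafusov → gokafusov, vapone → govapone, visev → govisev, …) follows the same rule: add the prefix go-.
So kadme → gokadme.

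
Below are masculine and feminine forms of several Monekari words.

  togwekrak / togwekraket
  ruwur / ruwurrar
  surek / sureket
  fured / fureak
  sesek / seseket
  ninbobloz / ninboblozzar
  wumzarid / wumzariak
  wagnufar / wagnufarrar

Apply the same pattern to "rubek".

rubeket

fured and sesek both have last vowel 'e' yet inflect differently (fureak, seseket), so the last vowel is not what conditions the rule; the final letter is.
"rubek" ends in -k. The stems ending in -k (sesek → seseket, togwekrak → togwekraket, surek → sureket) add -et.
The other patterns: stems ending in -d drop the final letter and add -ak; stems ending in -r or -z double the final consonant and add -ar.
So rubek → rubeket.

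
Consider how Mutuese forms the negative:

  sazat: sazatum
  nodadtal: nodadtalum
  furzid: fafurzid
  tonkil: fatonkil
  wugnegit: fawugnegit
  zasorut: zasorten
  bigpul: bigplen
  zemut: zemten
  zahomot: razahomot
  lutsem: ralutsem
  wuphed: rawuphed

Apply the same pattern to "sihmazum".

nodadtal and tonkil both end in -l yet inflect differently (nodadtalum, fatonkil), so the final letter is not what conditions the rule; the last vowel is.
"sihmazum" has last vowel 'u'. The stems whose last vowel is 'u' (zasorut → zasorten, bigpul → bigplen, zemut → zemten) delete the last vowel and add -en.
So sihmazum → sihmazmen.

sihmazmen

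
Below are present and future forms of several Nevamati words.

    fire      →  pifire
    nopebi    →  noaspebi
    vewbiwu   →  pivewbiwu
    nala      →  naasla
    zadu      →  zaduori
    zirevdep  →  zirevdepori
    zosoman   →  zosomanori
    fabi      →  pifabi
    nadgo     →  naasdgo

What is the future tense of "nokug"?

noaskug

zadu and vewbiwu both end in -u yet inflect differently (zaduori, pivewbiwu), so the final letter is not what conditions the rule; the first letter is.
"nokug" begins with n-. The stems beginning with n- (nala → naasla, nopebi → noaspebi, nadgo → naasdgo) insert -as- after the first vowel.
The other patterns: stems beginning with z- add -ori; stems beginning with f- or v- add the prefix pi-.
So nokug → noaskug.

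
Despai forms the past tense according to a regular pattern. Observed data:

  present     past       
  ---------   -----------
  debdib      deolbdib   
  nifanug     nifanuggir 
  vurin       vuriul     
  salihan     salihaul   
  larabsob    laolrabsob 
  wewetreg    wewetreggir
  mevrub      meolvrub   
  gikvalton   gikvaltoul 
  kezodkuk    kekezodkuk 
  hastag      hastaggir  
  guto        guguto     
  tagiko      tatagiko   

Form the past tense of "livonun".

mevrub and nifanug both have last vowel 'u' yet inflect differently (meolvrub, nifanuggir), so the last vowel is not what conditions the rule; the final letter is.
"livonun" ends in -n. The stems ending in -n (gikvalton → gikvaltoul, salihan → salihaul, vurin → vuriul) drop the final letter and add -ul.
The other patterns: stems ending in -b insert -ol- after the first vowel; stems ending in -g double the final consonant and add -ir; stems ending in -k or -o repeat the first consonant+vowel as a prefix.
So livonun → livonuul.

livonuul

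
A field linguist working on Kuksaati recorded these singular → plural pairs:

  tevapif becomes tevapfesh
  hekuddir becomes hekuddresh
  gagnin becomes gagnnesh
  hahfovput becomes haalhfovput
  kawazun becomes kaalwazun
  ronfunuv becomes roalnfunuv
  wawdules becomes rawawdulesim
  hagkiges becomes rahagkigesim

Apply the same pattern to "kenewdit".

"kenewdit" has last vowel 'i'. The stems whose last vowel is 'i' (tevapif → tevapfesh, hekuddir → hekuddresh, gagnin → gagnnesh) delete the last vowel and add -esh.
The other patterns: stems whose last vowel is 'u' insert -al- after the first vowel; stems whose last vowel is 'e' add ra- … -im around the stem.
So kenewdit → kenewdtesh.

kenewdtesh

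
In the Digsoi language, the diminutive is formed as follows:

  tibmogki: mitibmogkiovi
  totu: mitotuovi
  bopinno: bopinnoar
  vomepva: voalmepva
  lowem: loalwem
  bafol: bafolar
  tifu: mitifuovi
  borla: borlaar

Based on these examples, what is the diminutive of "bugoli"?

"bugoli" begins with b-. The stems beginning with b- (borla → borlaar, bopinno → bopinnoar, bafol → bafolar) add -ar.
The other patterns: stems beginning with t- add mi- … -ovi around the stem; stems beginning with l- or v- insert -al- after the first vowel.
So bugoli → bugoliar.

bugoliar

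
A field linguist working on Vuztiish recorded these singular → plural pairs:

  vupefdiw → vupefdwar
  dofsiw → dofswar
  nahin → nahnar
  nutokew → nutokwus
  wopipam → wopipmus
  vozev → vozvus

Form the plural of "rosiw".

vupefdiw and nutokew both end in -w yet inflect differently (vupefdwar, nutokwus), so the final letter is not what conditions the rule; the last vowel is.
"rosiw" has last vowel 'i'. The stems whose last vowel is 'i' (vupefdiw → vupefdwar, dofsiw → dofswar, nahin → nahnar) delete the last vowel and add -ar.
The other pattern: stems whose last vowel is 'a' or 'e' delete the last vowel and add -us.
So rosiw → roswar.

roswar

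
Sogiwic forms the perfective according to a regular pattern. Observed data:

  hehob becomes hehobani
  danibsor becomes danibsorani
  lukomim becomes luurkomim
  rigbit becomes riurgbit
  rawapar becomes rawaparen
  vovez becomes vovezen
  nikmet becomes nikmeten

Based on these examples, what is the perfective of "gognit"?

"gognit" has last vowel 'i'. The stems whose last vowel is 'i' (lukomim → luurkomim, rigbit → riurgbit) insert -ur- after the first vowel.
So gognit → gourgnit.

gourgnit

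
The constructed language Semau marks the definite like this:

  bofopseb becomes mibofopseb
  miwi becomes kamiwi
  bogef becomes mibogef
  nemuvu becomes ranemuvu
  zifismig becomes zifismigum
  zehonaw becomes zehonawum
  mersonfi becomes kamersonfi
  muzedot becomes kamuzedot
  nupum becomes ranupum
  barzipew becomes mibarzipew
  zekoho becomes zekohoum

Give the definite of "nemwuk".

"nemwuk" begins with n-. The stems beginning with n- (nupum → ranupum, nemuvu → ranemuvu) add the prefix ra-.
The other patterns: stems beginning with b- add the prefix mi-; stems beginning with z- add -um; stems beginning with m- add the prefix ka-.
So nemwuk → ranemwuk.

ranemwuk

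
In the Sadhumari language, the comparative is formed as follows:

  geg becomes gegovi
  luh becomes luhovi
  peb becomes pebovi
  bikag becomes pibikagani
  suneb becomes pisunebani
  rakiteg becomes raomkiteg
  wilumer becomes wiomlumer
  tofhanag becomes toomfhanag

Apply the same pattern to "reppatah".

reomppatah

geg and bikag both end in -g yet inflect differently (gegovi, pibikagani), so the final letter is not what conditions the rule; the number of vowels is.
"reppatah" has 3 vowels. The stems with 3 vowels (rakiteg → raomkiteg, wilumer → wiomlumer, tofhanag → toomfhanag) insert -om- after the first vowel.
The other patterns: stems with 1 vowel add -ovi; stems with 2 vowels add pi- … -ani around the stem.
So reppatah → reomppatah.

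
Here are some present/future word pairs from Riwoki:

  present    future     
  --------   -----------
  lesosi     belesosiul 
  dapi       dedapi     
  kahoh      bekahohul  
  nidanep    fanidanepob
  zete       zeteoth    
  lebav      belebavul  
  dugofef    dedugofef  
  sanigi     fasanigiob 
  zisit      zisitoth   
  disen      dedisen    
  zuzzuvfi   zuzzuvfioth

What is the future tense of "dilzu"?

dedilzu

dapi and lesosi both end in -i yet inflect differently (dedapi, belesosiul), so the final letter is not what conditions the rule; the first letter is.
"dilzu" begins with d-. The stems beginning with d- (disen → dedisen, dapi → dedapi, dugofef → dedugofef) add the prefix de-.
So dilzu → dedilzu.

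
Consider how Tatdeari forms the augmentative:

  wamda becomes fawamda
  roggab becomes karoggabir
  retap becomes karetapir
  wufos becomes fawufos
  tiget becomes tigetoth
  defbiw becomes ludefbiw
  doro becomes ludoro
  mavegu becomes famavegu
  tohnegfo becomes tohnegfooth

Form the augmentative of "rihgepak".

karihgepakir

"rihgepak" begins with r-. The stems beginning with r- (roggab → karoggabir, retap → karetapir) add ka- … -ir around the stem.
So rihgepak → karihgepakir.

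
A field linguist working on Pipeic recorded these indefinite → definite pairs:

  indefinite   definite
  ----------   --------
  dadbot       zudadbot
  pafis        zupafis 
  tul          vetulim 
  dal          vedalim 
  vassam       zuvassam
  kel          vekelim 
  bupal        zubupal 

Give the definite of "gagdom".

zugagdom

kel and bupal both end in -l yet inflect differently (vekelim, zubupal), so the final letter is not what conditions the rule; the number of vowels is.
"gagdom" has 2 vowels. The stems with 2 vowels (pafis → zupafis, vassam → zuvassam, dadbot → zudadbot) add the prefix zu-.
The other pattern: stems with 1 vowel add ve- … -im around the stem.
So gagdom → zugagdom.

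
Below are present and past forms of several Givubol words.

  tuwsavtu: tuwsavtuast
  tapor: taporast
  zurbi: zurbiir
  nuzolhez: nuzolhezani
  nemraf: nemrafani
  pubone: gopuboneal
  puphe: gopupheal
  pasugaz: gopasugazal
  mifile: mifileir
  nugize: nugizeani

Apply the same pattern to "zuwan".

nuzolhez and pasugaz both end in -z yet inflect differently (nuzolhezani, gopasugazal), so the final letter is not what conditions the rule; the first letter is.
"zuwan" begins with z-. The one such stem in the data (zurbi → zurbiir) adds -ir, so the same rule applies.
So zuwan → zuwanir.

zuwanir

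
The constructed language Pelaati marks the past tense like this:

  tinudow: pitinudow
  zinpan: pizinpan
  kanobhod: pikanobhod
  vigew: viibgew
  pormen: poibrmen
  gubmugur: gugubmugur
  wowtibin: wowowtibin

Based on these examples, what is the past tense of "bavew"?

baibvew

"bavew" has last vowel 'e'. The stems whose last vowel is 'e' (vigew → viibgew, pormen → poibrmen) insert -ib- after the first vowel.
The other patterns: stems whose last vowel is 'a' or 'o' add the prefix pi-; stems whose last vowel is 'i' or 'u' repeat the first consonant+vowel as a prefix.
So bavew → baibvew.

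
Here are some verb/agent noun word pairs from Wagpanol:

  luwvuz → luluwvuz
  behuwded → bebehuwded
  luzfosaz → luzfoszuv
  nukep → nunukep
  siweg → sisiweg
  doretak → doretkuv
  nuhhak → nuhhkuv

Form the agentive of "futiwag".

futiwguv

luzfosaz and luwvuz both end in -z yet inflect differently (luzfoszuv, luluwvuz), so the final letter is not what conditions the rule; the last vowel is.
"futiwag" has last vowel 'a'. The stems whose last vowel is 'a' (luzfosaz → luzfoszuv, nuhhak → nuhhkuv, doretak → doretkuv) delete the last vowel and add -uv.
So futiwag → futiwguv.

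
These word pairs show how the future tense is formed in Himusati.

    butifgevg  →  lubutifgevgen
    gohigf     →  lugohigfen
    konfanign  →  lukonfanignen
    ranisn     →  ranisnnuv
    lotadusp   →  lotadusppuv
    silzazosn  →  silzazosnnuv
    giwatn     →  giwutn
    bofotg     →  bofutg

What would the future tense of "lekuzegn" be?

lulekuzegnen

konfanign and ranisn both end in -n yet inflect differently (lukonfanignen, ranisnnuv), so the final letter is not what conditions the rule; the second-to-last letter is.
"lekuzegn" has second-to-last letter 'g'. The stems whose second-to-last letter is 'g' (gohigf → lugohigfen, konfanign → lukonfanignen) add lu- … -en around the stem.
So lekuzegn → lulekuzegnen.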